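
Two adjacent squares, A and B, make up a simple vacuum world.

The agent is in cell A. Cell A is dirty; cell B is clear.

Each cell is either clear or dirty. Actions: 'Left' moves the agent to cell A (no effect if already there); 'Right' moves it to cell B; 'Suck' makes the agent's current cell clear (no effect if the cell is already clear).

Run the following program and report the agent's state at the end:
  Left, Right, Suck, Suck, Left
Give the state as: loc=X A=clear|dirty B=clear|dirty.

loc=A A=dirty B=clear

t=1 Left ⇒ loc=A A=dirty B=clear
t=2 Right ⇒ loc=B A=dirty B=clear
t=3 Suck ⇒ loc=B A=dirty B=clear
t=4 Suck ⇒ loc=B A=dirty B=clear
t=5 Left ⇒ loc=A A=dirty B=clear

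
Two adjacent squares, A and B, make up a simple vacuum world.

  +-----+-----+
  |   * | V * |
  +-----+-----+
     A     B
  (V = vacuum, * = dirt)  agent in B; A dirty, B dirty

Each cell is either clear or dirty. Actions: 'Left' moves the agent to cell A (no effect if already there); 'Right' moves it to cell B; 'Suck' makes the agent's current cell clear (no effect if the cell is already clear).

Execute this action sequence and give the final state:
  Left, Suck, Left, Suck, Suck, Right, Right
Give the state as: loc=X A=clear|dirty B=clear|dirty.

step 1/7 (Left): loc=A A=dirty B=dirty
step 2/7 (Suck): loc=A A=clear B=dirty
step 3/7 (Left): loc=A A=clear B=dirty
step 4/7 (Suck): loc=A A=clear B=dirty
step 5/7 (Suck): loc=A A=clear B=dirty
step 6/7 (Right): loc=B A=clear B=dirty
step 7/7 (Right): loc=B A=clear B=dirty

loc=B A=clear B=dirty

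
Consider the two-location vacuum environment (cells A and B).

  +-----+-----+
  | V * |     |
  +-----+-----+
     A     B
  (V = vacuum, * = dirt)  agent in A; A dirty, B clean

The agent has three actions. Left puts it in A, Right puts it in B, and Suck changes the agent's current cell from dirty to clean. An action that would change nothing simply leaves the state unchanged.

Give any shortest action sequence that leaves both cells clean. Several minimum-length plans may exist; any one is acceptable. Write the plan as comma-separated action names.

Suck (#1): in A — A clean, B clean
min 1: A is dirty, one Suck

Suck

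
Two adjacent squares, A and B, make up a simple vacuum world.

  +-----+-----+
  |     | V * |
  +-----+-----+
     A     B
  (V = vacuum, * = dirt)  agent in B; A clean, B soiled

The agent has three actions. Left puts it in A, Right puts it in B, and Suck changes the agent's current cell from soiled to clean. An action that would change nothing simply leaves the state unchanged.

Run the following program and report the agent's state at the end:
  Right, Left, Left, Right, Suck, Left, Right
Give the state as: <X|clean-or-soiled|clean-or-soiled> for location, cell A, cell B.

<B|clean|clean>

Right (#1): <B|clean|soiled>
Left (#2): <A|clean|soiled>
Left (#3): <A|clean|soiled>
Right (#4): <B|clean|soiled>
Suck (#5): <B|clean|clean>
Left (#6): <A|clean|clean>
Right (#7): <B|clean|clean>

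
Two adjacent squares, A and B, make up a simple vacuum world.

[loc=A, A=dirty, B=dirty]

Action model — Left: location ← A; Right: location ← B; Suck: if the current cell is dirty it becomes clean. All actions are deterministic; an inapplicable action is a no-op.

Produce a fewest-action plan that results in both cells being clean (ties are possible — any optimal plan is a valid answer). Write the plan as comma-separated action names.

1. Suck → loc=A A=clean B=dirty
2. Right → loc=B A=clean B=dirty
3. Suck → loc=B A=clean B=clean
min 3: Suck A + move + Suck B

Suck, Right, Suck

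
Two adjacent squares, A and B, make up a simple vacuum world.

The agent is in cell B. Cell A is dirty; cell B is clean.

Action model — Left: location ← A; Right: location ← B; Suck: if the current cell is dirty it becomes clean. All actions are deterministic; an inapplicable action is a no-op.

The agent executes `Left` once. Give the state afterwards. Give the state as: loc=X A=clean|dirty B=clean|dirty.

loc=A A=dirty B=clean

start: loc=B A=dirty B=clean
step 1/1 (Left): loc=A A=dirty B=clean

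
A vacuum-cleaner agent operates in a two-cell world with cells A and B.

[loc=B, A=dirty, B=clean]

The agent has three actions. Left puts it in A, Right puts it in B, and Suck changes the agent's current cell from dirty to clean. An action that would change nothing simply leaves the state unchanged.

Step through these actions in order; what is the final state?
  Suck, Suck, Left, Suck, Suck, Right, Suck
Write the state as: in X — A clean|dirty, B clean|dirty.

in B — A clean, B clean

step 1/7 (Suck): in B — A dirty, B clean
step 2/7 (Suck): in B — A dirty, B clean
step 3/7 (Left): in A — A dirty, B clean
step 4/7 (Suck): in A — A clean, B clean
step 5/7 (Suck): in A — A clean, B clean
step 6/7 (Right): in B — A clean, B clean
step 7/7 (Suck): in B — A clean, B clean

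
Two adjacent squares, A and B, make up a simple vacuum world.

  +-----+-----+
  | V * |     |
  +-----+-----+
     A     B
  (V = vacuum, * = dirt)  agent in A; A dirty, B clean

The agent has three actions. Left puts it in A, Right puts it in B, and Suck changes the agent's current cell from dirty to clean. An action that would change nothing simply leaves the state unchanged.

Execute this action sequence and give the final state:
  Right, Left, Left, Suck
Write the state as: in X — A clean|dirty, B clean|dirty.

step 1/4 (Right): in B — A dirty, B clean
step 2/4 (Left): in A — A dirty, B clean
step 3/4 (Left): in A — A dirty, B clean
step 4/4 (Suck): in A — A clean, B clean

in A — A clean, B clean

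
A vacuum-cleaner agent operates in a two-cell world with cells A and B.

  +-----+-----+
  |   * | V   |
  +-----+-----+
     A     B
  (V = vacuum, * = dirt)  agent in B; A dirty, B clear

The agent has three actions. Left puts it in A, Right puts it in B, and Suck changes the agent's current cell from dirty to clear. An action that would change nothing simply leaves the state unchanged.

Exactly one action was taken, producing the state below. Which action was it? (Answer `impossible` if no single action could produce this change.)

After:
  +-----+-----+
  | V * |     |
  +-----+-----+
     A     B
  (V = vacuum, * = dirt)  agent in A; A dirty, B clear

Left

try  Left: loc=A A=dirty B=clear  ← match
try Right: loc=B A=dirty B=clear
try  Suck: loc=B A=dirty B=clear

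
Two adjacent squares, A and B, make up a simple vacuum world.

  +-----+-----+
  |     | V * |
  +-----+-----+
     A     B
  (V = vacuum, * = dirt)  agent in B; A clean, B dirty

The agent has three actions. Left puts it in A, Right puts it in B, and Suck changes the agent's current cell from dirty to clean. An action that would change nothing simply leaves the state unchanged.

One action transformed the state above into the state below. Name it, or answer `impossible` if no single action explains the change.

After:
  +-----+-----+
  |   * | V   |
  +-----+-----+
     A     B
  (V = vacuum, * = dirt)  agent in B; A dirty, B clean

try  Left: <A|clean|dirty>
try Right: <B|clean|dirty>
try  Suck: <B|clean|clean>
no single action produces the after-state

impossible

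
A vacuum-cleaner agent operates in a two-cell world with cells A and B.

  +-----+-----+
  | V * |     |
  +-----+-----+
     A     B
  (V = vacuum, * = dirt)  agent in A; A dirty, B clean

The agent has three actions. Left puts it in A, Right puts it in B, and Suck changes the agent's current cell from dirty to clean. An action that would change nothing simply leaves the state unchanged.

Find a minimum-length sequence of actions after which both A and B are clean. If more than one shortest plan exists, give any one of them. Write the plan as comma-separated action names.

[1] after Suck: <A|clean|clean>
min 1: A is dirty, one Suck

Suck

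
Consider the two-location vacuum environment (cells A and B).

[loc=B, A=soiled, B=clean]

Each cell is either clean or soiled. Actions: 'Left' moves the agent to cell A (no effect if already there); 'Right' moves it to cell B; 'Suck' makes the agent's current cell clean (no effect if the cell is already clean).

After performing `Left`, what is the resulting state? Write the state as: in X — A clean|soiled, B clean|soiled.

in A — A soiled, B clean

start: in B — A soiled, B clean
1) do Left; now in A — A soiled, B clean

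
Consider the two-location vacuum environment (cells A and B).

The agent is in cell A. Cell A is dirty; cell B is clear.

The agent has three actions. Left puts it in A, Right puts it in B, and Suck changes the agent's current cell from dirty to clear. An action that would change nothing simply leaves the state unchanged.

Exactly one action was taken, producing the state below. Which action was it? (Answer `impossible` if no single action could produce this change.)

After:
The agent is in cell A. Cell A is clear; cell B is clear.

try  Left: <A|dirty|clear>
try Right: <B|dirty|clear>
try  Suck: <A|clear|clear>  ← match

Suck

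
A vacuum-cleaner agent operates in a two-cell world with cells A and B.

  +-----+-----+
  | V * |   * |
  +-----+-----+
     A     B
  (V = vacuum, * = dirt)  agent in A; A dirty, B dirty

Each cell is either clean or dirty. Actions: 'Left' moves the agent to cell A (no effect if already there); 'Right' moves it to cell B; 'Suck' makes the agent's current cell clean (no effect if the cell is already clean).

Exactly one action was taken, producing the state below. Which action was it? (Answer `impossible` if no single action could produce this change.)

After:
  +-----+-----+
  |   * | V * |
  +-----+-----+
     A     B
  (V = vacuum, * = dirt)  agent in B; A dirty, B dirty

try  Left: loc=A A=dirty B=dirty
try Right: loc=B A=dirty B=dirty  ← match
try  Suck: loc=A A=clean B=dirty

Right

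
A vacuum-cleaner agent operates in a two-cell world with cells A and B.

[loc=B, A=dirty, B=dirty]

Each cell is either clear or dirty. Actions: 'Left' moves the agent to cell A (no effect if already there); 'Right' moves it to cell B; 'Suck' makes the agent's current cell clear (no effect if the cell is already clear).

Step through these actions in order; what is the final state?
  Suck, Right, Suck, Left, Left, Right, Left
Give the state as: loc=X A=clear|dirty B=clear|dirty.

Suck (#1): loc=B A=dirty B=clear
Right (#2): loc=B A=dirty B=clear
Suck (#3): loc=B A=dirty B=clear
Left (#4): loc=A A=dirty B=clear
Left (#5): loc=A A=dirty B=clear
Right (#6): loc=B A=dirty B=clear
Left (#7): loc=A A=dirty B=clear

loc=A A=dirty B=clear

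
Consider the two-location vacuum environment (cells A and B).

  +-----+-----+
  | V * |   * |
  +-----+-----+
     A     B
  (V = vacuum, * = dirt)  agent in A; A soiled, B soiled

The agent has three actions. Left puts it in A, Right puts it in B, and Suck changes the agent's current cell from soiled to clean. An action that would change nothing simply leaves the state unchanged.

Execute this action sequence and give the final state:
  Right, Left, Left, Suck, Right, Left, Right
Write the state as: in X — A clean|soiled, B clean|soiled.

in B — A clean, B soiled

1. Right → in B — A soiled, B soiled
2. Left → in A — A soiled, B soiled
3. Left → in A — A soiled, B soiled
4. Suck → in A — A clean, B soiled
5. Right → in B — A clean, B soiled
6. Left → in A — A clean, B soiled
7. Right → in B — A clean, B soiled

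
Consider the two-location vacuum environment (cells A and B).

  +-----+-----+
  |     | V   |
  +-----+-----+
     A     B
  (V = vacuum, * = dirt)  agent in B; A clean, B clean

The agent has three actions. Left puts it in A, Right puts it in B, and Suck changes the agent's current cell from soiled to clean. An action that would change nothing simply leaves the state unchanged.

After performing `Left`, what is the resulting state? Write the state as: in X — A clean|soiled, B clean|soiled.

in A — A clean, B clean

start: in B — A clean, B clean
1. Left → in A — A clean, B clean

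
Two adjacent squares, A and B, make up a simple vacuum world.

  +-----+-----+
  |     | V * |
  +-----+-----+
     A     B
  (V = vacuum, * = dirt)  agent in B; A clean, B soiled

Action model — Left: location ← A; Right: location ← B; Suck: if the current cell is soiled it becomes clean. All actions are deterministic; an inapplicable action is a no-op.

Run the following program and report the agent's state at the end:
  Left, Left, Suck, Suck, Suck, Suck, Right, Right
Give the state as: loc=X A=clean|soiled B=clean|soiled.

loc=B A=clean B=soiled

1. Left → loc=A A=clean B=soiled
2. Left → loc=A A=clean B=soiled
3. Suck → loc=A A=clean B=soiled
4. Suck → loc=A A=clean B=soiled
5. Suck → loc=A A=clean B=soiled
6. Suck → loc=A A=clean B=soiled
7. Right → loc=B A=clean B=soiled
8. Right → loc=B A=clean B=soiled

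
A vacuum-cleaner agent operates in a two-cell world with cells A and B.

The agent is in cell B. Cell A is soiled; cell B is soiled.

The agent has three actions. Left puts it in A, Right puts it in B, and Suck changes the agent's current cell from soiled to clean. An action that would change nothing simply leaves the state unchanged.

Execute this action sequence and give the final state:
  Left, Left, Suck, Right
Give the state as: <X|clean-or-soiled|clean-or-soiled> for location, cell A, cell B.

step 1/4 (Left): <A|soiled|soiled>
step 2/4 (Left): <A|soiled|soiled>
step 3/4 (Suck): <A|clean|soiled>
step 4/4 (Right): <B|clean|soiled>

<B|clean|soiled>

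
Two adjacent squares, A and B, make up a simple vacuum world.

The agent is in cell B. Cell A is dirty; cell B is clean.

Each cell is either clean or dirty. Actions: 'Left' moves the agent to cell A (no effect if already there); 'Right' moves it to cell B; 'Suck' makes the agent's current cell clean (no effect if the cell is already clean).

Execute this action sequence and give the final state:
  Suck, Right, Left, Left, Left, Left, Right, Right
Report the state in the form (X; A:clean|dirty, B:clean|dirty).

1. Suck → (B; A:dirty, B:clean)
2. Right → (B; A:dirty, B:clean)
3. Left → (A; A:dirty, B:clean)
4. Left → (A; A:dirty, B:clean)
5. Left → (A; A:dirty, B:clean)
6. Left → (A; A:dirty, B:clean)
7. Right → (B; A:dirty, B:clean)
8. Right → (B; A:dirty, B:clean)

(B; A:dirty, B:clean)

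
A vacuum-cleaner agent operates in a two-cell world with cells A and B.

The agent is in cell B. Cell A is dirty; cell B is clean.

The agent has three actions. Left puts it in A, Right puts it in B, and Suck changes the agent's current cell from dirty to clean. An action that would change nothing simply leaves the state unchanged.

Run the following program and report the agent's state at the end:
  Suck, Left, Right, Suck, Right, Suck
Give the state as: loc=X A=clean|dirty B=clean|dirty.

t=1 Suck ⇒ loc=B A=dirty B=clean
t=2 Left ⇒ loc=A A=dirty B=clean
t=3 Right ⇒ loc=B A=dirty B=clean
t=4 Suck ⇒ loc=B A=dirty B=clean
t=5 Right ⇒ loc=B A=dirty B=clean
t=6 Suck ⇒ loc=B A=dirty B=clean

loc=B A=dirty B=clean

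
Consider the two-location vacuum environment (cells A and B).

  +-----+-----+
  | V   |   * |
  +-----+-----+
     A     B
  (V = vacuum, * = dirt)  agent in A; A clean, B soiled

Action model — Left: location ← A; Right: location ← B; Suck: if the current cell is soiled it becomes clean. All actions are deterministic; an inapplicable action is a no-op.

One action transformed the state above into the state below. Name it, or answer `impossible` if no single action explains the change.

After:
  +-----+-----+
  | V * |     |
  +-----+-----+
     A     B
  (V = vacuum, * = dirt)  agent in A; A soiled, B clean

try  Left: in A — A clean, B soiled
try Right: in B — A clean, B soiled
try  Suck: in A — A clean, B soiled
no single action produces the after-state

impossible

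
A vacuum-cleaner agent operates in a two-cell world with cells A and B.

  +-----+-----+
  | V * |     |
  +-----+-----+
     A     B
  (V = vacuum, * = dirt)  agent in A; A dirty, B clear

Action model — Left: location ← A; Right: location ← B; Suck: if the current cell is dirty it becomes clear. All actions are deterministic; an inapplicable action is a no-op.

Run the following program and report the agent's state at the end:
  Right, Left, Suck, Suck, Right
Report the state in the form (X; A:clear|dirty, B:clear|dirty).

(B; A:clear, B:clear)

[1] after Right: (B; A:dirty, B:clear)
[2] after Left: (A; A:dirty, B:clear)
[3] after Suck: (A; A:clear, B:clear)
[4] after Suck: (A; A:clear, B:clear)
[5] after Right: (B; A:clear, B:clear)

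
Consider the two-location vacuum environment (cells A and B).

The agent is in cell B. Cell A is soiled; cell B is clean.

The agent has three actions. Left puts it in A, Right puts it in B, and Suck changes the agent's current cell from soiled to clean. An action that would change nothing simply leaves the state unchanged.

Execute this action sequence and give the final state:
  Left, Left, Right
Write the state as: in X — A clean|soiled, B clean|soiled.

step 1/3 (Left): in A — A soiled, B clean
step 2/3 (Left): in A — A soiled, B clean
step 3/3 (Right): in B — A soiled, B clean

in B — A soiled, B clean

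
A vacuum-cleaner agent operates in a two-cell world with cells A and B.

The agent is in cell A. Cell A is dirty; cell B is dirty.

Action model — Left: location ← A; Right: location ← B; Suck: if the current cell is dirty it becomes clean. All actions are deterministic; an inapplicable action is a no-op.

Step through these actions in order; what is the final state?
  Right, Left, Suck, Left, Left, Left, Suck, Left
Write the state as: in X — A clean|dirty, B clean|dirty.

in A — A clean, B dirty

t=1 Right ⇒ in B — A dirty, B dirty
t=2 Left ⇒ in A — A dirty, B dirty
t=3 Suck ⇒ in A — A clean, B dirty
t=4 Left ⇒ in A — A clean, B dirty
t=5 Left ⇒ in A — A clean, B dirty
t=6 Left ⇒ in A — A clean, B dirty
t=7 Suck ⇒ in A — A clean, B dirty
t=8 Left ⇒ in A — A clean, B dirty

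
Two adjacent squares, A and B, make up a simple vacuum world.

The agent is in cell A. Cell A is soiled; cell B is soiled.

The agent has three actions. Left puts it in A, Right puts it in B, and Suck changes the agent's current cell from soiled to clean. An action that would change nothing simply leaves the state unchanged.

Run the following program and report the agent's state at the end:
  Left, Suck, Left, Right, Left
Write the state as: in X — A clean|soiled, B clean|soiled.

in A — A clean, B soiled

1) do Left; now in A — A soiled, B soiled
2) do Suck; now in A — A clean, B soiled
3) do Left; now in A — A clean, B soiled
4) do Right; now in B — A clean, B soiled
5) do Left; now in A — A clean, B soiled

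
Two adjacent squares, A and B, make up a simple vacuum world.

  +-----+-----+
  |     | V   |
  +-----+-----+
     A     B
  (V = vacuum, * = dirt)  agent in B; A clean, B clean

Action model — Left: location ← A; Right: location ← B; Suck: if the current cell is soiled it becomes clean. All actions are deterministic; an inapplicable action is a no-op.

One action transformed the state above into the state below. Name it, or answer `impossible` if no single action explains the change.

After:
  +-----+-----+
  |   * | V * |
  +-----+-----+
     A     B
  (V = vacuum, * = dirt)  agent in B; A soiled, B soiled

impossible

try  Left: (A; A:clean, B:clean)
try Right: (B; A:clean, B:clean)
try  Suck: (B; A:clean, B:clean)
no single action produces the after-state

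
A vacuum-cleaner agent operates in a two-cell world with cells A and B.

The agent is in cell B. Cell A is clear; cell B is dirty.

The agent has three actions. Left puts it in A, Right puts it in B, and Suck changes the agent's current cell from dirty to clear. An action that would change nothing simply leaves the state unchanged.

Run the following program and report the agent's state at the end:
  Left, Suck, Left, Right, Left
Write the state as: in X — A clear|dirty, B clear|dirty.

[1] after Left: in A — A clear, B dirty
[2] after Suck: in A — A clear, B dirty
[3] after Left: in A — A clear, B dirty
[4] after Right: in B — A clear, B dirty
[5] after Left: in A — A clear, B dirty

in A — A clear, B dirty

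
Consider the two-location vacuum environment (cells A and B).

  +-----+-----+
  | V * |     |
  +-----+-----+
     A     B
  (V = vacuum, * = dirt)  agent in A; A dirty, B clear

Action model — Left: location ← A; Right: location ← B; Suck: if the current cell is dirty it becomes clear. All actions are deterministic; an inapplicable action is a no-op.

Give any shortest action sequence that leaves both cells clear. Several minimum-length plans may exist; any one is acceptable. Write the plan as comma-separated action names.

Suck

step 1/1 (Suck): in A — A clear, B clear
min 1: A is dirty, one Suck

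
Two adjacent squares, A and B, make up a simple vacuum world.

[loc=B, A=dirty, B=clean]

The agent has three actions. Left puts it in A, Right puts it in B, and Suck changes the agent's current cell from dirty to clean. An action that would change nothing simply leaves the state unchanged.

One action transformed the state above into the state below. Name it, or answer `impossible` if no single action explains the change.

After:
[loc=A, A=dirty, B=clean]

Left

try  Left: in A — A dirty, B clean  ← match
try Right: in B — A dirty, B clean
try  Suck: in B — A dirty, B clean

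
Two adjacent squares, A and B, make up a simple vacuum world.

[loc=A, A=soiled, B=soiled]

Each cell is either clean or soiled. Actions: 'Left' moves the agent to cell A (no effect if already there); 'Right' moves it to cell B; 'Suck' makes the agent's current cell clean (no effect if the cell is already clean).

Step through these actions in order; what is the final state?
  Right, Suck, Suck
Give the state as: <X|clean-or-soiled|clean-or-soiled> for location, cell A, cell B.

Right (#1): <B|soiled|soiled>
Suck (#2): <B|soiled|clean>
Suck (#3): <B|soiled|clean>

<B|soiled|clean>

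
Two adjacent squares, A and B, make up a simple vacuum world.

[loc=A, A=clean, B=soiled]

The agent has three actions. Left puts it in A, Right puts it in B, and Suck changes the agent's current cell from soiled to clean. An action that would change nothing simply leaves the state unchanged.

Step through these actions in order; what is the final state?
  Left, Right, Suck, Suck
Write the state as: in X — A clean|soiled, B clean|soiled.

step 1/4 (Left): in A — A clean, B soiled
step 2/4 (Right): in B — A clean, B soiled
step 3/4 (Suck): in B — A clean, B clean
step 4/4 (Suck): in B — A clean, B clean

in B — A clean, B clean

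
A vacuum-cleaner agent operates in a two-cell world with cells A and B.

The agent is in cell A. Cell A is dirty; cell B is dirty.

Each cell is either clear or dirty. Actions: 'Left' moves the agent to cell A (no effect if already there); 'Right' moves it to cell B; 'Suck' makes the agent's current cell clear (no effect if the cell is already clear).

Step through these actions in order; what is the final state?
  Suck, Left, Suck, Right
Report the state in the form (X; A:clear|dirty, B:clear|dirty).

(B; A:clear, B:dirty)

1) do Suck; now (A; A:clear, B:dirty)
2) do Left; now (A; A:clear, B:dirty)
3) do Suck; now (A; A:clear, B:dirty)
4) do Right; now (B; A:clear, B:dirty)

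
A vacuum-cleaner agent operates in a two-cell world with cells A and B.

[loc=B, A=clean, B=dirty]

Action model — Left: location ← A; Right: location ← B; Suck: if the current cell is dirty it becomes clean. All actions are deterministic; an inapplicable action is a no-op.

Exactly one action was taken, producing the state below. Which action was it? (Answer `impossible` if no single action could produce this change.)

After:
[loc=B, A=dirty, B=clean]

impossible

try  Left: (A; A:clean, B:dirty)
try Right: (B; A:clean, B:dirty)
try  Suck: (B; A:clean, B:clean)
no single action produces the after-state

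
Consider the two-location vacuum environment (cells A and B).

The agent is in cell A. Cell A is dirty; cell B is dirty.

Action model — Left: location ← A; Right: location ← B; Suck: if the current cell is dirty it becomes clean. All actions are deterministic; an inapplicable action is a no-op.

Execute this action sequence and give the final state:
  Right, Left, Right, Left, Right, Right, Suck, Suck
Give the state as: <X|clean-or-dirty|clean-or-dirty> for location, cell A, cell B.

step 1/8 (Right): <B|dirty|dirty>
step 2/8 (Left): <A|dirty|dirty>
step 3/8 (Right): <B|dirty|dirty>
step 4/8 (Left): <A|dirty|dirty>
step 5/8 (Right): <B|dirty|dirty>
step 6/8 (Right): <B|dirty|dirty>
step 7/8 (Suck): <B|dirty|clean>
step 8/8 (Suck): <B|dirty|clean>

<B|dirty|clean>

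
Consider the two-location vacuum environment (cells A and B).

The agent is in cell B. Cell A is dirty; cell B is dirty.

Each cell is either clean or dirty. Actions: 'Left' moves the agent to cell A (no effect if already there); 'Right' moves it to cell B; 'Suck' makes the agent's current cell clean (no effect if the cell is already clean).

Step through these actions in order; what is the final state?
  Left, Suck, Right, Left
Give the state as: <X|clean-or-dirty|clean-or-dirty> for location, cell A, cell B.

[1] after Left: <A|dirty|dirty>
[2] after Suck: <A|clean|dirty>
[3] after Right: <B|clean|dirty>
[4] after Left: <A|clean|dirty>

<A|clean|dirty>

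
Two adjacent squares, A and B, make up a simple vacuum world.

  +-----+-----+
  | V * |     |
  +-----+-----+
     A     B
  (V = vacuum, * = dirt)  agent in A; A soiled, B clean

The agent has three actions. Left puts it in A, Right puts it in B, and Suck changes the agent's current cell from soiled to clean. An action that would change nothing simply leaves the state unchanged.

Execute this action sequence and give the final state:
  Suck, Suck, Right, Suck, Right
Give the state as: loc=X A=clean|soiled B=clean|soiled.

loc=B A=clean B=clean

Suck (#1): loc=A A=clean B=clean
Suck (#2): loc=A A=clean B=clean
Right (#3): loc=B A=clean B=clean
Suck (#4): loc=B A=clean B=clean
Right (#5): loc=B A=clean B=clean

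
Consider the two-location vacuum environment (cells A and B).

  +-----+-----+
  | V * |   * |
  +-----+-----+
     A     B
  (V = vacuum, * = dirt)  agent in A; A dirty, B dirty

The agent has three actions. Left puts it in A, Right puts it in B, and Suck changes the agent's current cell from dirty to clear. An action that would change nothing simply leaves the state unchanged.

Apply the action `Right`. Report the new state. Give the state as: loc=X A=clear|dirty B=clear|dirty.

start: loc=A A=dirty B=dirty
t=1 Right ⇒ loc=B A=dirty B=dirty

loc=B A=dirty B=dirty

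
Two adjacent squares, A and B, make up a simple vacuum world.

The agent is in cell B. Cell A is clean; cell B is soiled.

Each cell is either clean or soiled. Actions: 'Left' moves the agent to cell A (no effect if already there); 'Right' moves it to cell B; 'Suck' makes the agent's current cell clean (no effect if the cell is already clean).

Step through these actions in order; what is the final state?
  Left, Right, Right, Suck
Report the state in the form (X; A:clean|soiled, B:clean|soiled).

Left (#1): (A; A:clean, B:soiled)
Right (#2): (B; A:clean, B:soiled)
Right (#3): (B; A:clean, B:soiled)
Suck (#4): (B; A:clean, B:clean)

(B; A:clean, B:clean)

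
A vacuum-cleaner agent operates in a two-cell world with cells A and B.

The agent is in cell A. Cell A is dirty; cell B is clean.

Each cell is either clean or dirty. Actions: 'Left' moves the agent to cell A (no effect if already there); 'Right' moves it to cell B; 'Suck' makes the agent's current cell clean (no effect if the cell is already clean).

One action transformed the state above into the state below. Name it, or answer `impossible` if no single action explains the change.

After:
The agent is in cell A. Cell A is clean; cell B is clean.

try  Left: in A — A dirty, B clean
try Right: in B — A dirty, B clean
try  Suck: in A — A clean, B clean  ← match

Suck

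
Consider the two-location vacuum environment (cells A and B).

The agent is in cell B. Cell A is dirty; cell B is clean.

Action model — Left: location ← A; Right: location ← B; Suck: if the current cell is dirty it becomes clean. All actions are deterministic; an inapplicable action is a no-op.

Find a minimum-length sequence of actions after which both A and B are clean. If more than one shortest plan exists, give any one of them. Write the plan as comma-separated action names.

Left, Suck

1. Left → <A|dirty|clean>
2. Suck → <A|clean|clean>
min 2: go A then Suck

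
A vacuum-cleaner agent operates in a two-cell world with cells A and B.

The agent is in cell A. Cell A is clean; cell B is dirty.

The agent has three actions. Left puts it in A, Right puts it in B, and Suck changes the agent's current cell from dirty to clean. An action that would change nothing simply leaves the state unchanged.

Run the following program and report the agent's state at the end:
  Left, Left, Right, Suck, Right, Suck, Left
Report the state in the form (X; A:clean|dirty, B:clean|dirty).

(A; A:clean, B:clean)

1) do Left; now (A; A:clean, B:dirty)
2) do Left; now (A; A:clean, B:dirty)
3) do Right; now (B; A:clean, B:dirty)
4) do Suck; now (B; A:clean, B:clean)
5) do Right; now (B; A:clean, B:clean)
6) do Suck; now (B; A:clean, B:clean)
7) do Left; now (A; A:clean, B:clean)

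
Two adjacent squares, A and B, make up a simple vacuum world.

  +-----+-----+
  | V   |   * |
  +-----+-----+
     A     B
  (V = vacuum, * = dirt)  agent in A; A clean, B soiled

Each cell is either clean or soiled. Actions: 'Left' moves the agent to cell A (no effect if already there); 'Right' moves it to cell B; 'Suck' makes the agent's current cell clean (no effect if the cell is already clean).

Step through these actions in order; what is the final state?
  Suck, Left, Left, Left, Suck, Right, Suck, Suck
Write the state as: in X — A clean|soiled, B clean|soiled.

t=1 Suck ⇒ in A — A clean, B soiled
t=2 Left ⇒ in A — A clean, B soiled
t=3 Left ⇒ in A — A clean, B soiled
t=4 Left ⇒ in A — A clean, B soiled
t=5 Suck ⇒ in A — A clean, B soiled
t=6 Right ⇒ in B — A clean, B soiled
t=7 Suck ⇒ in B — A clean, B clean
t=8 Suck ⇒ in B — A clean, B clean

in B — A clean, B clean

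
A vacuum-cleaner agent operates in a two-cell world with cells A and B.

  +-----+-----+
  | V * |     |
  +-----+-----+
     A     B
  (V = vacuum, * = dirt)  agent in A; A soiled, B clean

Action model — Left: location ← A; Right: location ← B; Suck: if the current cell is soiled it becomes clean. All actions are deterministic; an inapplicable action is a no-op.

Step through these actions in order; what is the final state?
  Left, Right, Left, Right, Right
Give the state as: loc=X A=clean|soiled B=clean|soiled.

loc=B A=soiled B=clean

step 1/5 (Left): loc=A A=soiled B=clean
step 2/5 (Right): loc=B A=soiled B=clean
step 3/5 (Left): loc=A A=soiled B=clean
step 4/5 (Right): loc=B A=soiled B=clean
step 5/5 (Right): loc=B A=soiled B=clean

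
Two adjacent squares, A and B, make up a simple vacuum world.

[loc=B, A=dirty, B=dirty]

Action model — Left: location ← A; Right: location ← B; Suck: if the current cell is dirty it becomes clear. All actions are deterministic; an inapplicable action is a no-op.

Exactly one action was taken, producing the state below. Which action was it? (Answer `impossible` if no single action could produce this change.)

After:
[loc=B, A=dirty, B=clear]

try  Left: (A; A:dirty, B:dirty)
try Right: (B; A:dirty, B:dirty)
try  Suck: (B; A:dirty, B:clear)  ← match

Suck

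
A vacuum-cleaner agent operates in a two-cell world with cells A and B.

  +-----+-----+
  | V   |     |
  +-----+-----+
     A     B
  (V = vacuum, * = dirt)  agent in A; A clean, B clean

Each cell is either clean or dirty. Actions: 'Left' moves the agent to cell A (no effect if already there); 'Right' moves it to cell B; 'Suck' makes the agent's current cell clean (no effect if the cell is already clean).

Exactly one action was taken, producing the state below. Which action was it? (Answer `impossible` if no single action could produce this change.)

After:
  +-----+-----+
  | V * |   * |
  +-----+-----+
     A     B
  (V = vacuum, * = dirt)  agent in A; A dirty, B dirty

try  Left: in A — A clean, B clean
try Right: in B — A clean, B clean
try  Suck: in A — A clean, B clean
no single action produces the after-state

impossible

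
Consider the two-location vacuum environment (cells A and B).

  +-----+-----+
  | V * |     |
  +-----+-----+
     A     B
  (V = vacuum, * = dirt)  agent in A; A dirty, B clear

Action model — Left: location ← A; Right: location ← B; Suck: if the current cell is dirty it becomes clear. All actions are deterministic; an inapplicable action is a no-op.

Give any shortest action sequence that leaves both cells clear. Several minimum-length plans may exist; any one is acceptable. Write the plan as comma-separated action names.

Suck

[1] after Suck: <A|clear|clear>
min 1: A is dirty, one Suck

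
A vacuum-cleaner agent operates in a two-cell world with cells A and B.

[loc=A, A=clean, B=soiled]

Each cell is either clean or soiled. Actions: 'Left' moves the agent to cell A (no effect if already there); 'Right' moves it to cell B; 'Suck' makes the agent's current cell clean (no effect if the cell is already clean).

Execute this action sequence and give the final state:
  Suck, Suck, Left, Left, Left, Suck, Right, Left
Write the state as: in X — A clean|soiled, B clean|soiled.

[1] after Suck: in A — A clean, B soiled
[2] after Suck: in A — A clean, B soiled
[3] after Left: in A — A clean, B soiled
[4] after Left: in A — A clean, B soiled
[5] after Left: in A — A clean, B soiled
[6] after Suck: in A — A clean, B soiled
[7] after Right: in B — A clean, B soiled
[8] after Left: in A — A clean, B soiled

in A — A clean, B soiled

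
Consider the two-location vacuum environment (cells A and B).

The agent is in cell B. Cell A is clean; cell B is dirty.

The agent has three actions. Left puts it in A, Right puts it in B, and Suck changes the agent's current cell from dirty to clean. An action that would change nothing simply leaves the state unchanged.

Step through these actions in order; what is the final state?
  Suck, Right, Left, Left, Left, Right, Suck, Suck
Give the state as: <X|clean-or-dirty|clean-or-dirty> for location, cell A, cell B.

<B|clean|clean>

Suck (#1): <B|clean|clean>
Right (#2): <B|clean|clean>
Left (#3): <A|clean|clean>
Left (#4): <A|clean|clean>
Left (#5): <A|clean|clean>
Right (#6): <B|clean|clean>
Suck (#7): <B|clean|clean>
Suck (#8): <B|clean|clean>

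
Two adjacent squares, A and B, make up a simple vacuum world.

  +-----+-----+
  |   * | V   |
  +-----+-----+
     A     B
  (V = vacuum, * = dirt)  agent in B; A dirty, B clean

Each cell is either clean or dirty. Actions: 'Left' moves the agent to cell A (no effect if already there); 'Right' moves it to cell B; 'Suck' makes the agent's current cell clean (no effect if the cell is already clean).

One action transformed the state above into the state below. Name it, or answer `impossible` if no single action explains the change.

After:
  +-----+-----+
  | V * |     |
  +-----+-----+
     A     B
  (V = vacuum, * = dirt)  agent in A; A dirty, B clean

Left

try  Left: (A; A:dirty, B:clean)  ← match
try Right: (B; A:dirty, B:clean)
try  Suck: (B; A:dirty, B:clean)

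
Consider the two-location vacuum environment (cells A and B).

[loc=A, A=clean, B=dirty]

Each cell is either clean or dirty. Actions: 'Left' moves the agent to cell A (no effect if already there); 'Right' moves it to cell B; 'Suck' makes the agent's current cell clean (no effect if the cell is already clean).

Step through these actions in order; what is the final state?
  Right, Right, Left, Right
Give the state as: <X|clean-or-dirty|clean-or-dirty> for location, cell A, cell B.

Right (#1): <B|clean|dirty>
Right (#2): <B|clean|dirty>
Left (#3): <A|clean|dirty>
Right (#4): <B|clean|dirty>

<B|clean|dirty>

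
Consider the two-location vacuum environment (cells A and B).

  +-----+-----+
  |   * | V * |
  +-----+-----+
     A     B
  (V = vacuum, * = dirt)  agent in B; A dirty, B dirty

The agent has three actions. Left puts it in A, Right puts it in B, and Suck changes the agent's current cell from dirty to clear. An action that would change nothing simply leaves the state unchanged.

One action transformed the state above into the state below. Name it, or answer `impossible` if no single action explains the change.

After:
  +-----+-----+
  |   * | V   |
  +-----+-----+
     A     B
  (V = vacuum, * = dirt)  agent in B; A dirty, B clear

try  Left: (A; A:dirty, B:dirty)
try Right: (B; A:dirty, B:dirty)
try  Suck: (B; A:dirty, B:clear)  ← match

Suck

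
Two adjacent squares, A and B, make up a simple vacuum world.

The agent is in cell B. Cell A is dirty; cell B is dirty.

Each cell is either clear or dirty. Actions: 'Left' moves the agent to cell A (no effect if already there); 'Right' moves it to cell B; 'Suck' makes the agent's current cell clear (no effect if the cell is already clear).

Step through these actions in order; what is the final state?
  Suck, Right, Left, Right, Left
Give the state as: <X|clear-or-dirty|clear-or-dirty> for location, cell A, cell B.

1. Suck → <B|dirty|clear>
2. Right → <B|dirty|clear>
3. Left → <A|dirty|clear>
4. Right → <B|dirty|clear>
5. Left → <A|dirty|clear>

<A|dirty|clear>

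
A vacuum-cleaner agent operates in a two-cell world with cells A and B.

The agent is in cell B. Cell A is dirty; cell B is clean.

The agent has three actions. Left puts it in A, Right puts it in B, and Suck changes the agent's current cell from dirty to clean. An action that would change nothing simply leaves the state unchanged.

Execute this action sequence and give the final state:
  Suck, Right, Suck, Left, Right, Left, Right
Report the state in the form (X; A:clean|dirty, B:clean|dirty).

(B; A:dirty, B:clean)

Suck (#1): (B; A:dirty, B:clean)
Right (#2): (B; A:dirty, B:clean)
Suck (#3): (B; A:dirty, B:clean)
Left (#4): (A; A:dirty, B:clean)
Right (#5): (B; A:dirty, B:clean)
Left (#6): (A; A:dirty, B:clean)
Right (#7): (B; A:dirty, B:clean)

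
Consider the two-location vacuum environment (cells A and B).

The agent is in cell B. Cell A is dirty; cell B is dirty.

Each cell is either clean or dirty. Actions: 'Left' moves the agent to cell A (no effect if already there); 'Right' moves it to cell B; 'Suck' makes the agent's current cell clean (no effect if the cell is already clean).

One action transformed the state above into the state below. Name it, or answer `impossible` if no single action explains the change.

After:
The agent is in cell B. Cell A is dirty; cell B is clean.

try  Left: loc=A A=dirty B=dirty
try Right: loc=B A=dirty B=dirty
try  Suck: loc=B A=dirty B=clean  ← match

Suck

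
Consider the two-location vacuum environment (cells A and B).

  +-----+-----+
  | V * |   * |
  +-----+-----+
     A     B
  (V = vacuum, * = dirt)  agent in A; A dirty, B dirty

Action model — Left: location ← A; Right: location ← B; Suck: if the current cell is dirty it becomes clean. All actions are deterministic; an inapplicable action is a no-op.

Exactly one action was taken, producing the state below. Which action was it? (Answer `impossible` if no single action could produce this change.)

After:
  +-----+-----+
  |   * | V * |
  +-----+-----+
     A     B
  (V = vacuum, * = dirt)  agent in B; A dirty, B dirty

try  Left: (A; A:dirty, B:dirty)
try Right: (B; A:dirty, B:dirty)  ← match
try  Suck: (A; A:clean, B:dirty)

Right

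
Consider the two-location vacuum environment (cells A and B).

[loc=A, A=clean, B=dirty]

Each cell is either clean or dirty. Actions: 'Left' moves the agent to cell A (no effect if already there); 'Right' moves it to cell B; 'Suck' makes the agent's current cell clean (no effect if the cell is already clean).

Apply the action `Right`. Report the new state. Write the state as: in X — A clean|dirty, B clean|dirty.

in B — A clean, B dirty

start: in A — A clean, B dirty
1. Right → in B — A clean, B dirty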